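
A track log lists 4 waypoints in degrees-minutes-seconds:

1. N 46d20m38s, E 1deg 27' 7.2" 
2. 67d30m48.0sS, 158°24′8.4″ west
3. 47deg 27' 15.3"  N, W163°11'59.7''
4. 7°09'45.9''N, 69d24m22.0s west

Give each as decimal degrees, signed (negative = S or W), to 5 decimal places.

Point 1:
  Latitude: 46° + 20/60 + 38/3600 = 46 + 0.333333 + 0.010556 = 46.343889
  N ⇒ keep positive
  Lon: 1° + 27/60 + 7.2/3600 = 1 + 0.450000 + 0.002000 = 1.452000
  E ⇒ keep positive
Point 2:
  Latitude: 67° + 30/60 + 48/3600 = 67 + 0.500000 + 0.013333 = 67.513333
  S ⇒ negate
  Longitude: 24′ + 8.4″ = 24.14000′; 158 + 24.14000/60 = 158.402333
  hemisphere W, so the sign is −
Point 3:
  φ: 47° + 27/60 + 15.3/3600 = 47 + 0.450000 + 0.004250 = 47.454250
  N → positive
  Longitude: 163° + 11/60 + 59.7/3600 = 163 + 0.183333 + 0.016583 = 163.199917
  W ⇒ negate
Point 4:
  φ: 7° + 9/60 + 45.9/3600 = 7 + 0.150000 + 0.012750 = 7.162750
  N → positive
  Longitude: 24′ + 22″ = 24.36667′; 69 + 24.36667/60 = 69.406111
  W ⇒ negate

1. 46.34389, 1.45200
2. -67.51333, -158.40233
3. 47.45425, -163.19992
4. 7.16275, -69.40611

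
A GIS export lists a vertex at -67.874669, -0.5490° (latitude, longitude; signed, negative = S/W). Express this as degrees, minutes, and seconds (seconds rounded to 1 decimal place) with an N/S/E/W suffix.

67°52′28.8″ S, 0°32′56.4″ W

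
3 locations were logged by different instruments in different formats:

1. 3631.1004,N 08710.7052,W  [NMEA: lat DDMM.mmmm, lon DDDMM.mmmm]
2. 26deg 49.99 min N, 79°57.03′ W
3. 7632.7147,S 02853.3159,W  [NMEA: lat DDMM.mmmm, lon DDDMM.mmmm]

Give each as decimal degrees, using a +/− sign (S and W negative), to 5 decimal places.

1. 36.51834, -87.17842
2. 26.83317, -79.95050
3. -76.54525, -28.88860

Point 1:
  Lat: split at 2 digits → 36° and 31.1004′; 36 + 31.1004/60 = 36.518340
  N → positive
  Longitude: split at 3 digits → 087° and 10.7052′; 87 + 10.7052/60 = 87.178420
  W ⇒ negate
Point 2:
  Lat: 49.99′ = 0.833167°; total 26.833167
  N → positive
  Lon: 57.03′ = 0.950500°; total 79.950500
  W → negative
Point 3:
  Latitude: degrees = first 2 digits = 76, minutes = 32.7147; 76 + 32.7147/60 = 76.545245
  hemisphere S, so the sign is −
  Lon: split at 3 digits → 028° and 53.3159′; 28 + 53.3159/60 = 28.888598
  hemisphere W, so the sign is −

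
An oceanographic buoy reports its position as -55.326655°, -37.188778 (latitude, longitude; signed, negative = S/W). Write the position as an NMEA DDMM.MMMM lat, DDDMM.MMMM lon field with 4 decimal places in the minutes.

5519.5993,S / 03711.3267,W

Latitude is negative → S; |value| = 55.326655
Lat: fractional part 0.326655 → 19.599300 minutes
Longitude is negative → W; |value| = 37.188778
λ: minutes = (37.188778 − 37) × 60 = 11.326680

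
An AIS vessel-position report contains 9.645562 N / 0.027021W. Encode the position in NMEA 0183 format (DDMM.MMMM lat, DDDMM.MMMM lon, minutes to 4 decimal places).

0938.7337,N / 00001.6213,W

Latitude: 9° + 0.645562 × 60 = 9° 38.733720′
λ: fractional part 0.027021 → 1.621260 minutes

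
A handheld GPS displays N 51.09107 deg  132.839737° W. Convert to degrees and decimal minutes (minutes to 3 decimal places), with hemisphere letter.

51° 5.464′ N, 132° 50.384′ W

Latitude: fractional part 0.091070 → 5.46420 minutes
λ: minutes = (132.839737 − 132) × 60 = 50.38422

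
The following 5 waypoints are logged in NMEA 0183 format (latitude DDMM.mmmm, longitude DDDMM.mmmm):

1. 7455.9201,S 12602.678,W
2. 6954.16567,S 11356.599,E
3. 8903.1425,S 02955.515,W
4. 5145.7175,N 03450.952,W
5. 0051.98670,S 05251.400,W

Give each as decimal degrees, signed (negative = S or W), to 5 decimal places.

Point 1:
  Latitude: degrees = first 2 digits = 74, minutes = 55.9201; 74 + 55.9201/60 = 74.932002
  hemisphere S, so the sign is −
  Lon: degrees = first 3 digits = 126, minutes = 2.678; 126 + 2.678/60 = 126.044633
  W ⇒ negate
Point 2:
  Lat: split at 2 digits → 69° and 54.16567′; 69 + 54.16567/60 = 69.902761
  hemisphere S, so the sign is −
  Longitude: split at 3 digits → 113° and 56.599′; 113 + 56.599/60 = 113.943317
  E → positive
Point 3:
  φ: split at 2 digits → 89° and 3.1425′; 89 + 3.1425/60 = 89.052375
  S → negative
  λ: split at 3 digits → 029° and 55.515′; 29 + 55.515/60 = 29.925250
  W → negative
Point 4:
  Lat: split at 2 digits → 51° and 45.7175′; 51 + 45.7175/60 = 51.761958
  N → positive
  Lon: degrees = first 3 digits = 34, minutes = 50.952; 34 + 50.952/60 = 34.849200
  hemisphere W, so the sign is −
Point 5:
  Latitude: degrees = first 2 digits = 0, minutes = 51.9867; 0 + 51.9867/60 = 0.866445
  S ⇒ negate
  Lon: degrees = first 3 digits = 52, minutes = 51.4; 52 + 51.4/60 = 52.856667
  hemisphere W, so the sign is −

1. -74.93200, -126.04463
2. -69.90276, 113.94332
3. -89.05238, -29.92525
4. 51.76196, -34.84920
5. -0.86645, -52.85667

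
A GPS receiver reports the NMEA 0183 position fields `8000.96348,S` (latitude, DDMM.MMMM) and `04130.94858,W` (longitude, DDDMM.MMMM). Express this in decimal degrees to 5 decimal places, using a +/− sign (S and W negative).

-80.01606, -41.51581

Latitude: degrees = first 2 digits = 80, minutes = 0.96348; 80 + 0.96348/60 = 80.016058
hemisphere S, so the sign is −
Lon: split at 3 digits → 041° and 30.94858′; 41 + 30.94858/60 = 41.515810
hemisphere W, so the sign is −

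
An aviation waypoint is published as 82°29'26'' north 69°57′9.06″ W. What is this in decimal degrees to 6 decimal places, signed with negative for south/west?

Latitude: 29′ + 26″ = 29.43333′; 82 + 29.43333/60 = 82.4905556
N ⇒ keep positive
Lon: 57′ + 9.06″ = 57.15100′; 69 + 57.15100/60 = 69.9525167
W → negative

82.490556, -69.952517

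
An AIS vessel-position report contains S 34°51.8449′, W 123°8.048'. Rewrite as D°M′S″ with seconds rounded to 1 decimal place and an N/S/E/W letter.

34°51′50.7″ S, 123°08′2.9″ W

φ: 51.84490′ → 51′ and 0.84490 × 60 = 50.694″
Lon: 8.04800′ → 8′ and 0.04800 × 60 = 2.880″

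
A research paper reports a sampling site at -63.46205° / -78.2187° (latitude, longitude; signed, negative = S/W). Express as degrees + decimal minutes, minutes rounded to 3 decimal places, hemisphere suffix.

63° 27.723′ S, 78° 13.122′ W

Latitude is negative → S; |value| = 63.462050
Lat: fractional part 0.462050 → 27.72300 minutes
Longitude is negative → W; |value| = 78.218700
λ: fractional part 0.218700 → 13.12200 minutes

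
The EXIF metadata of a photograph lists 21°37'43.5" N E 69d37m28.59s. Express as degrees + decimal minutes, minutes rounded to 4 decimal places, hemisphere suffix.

21° 37.7250′ N, 69° 37.4765′ E

Latitude: seconds/60 = 0.72500; minutes = 37 + 0.72500 = 37.725000
λ: 37 + 28.59/60 = 37.476500′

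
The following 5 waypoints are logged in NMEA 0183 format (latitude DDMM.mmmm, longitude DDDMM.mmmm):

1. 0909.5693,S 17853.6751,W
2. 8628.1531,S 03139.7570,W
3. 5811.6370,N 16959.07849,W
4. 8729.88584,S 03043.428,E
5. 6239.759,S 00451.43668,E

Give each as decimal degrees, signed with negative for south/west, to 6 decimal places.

Point 1:
  φ: degrees = first 2 digits = 9, minutes = 9.5693; 9 + 9.5693/60 = 9.1594883
  S ⇒ negate
  Longitude: degrees = first 3 digits = 178, minutes = 53.6751; 178 + 53.6751/60 = 178.8945850
  hemisphere W, so the sign is −
Point 2:
  Latitude: split at 2 digits → 86° and 28.1531′; 86 + 28.1531/60 = 86.4692183
  S → negative
  λ: degrees = first 3 digits = 31, minutes = 39.757; 31 + 39.757/60 = 31.6626167
  W → negative
Point 3:
  Lat: split at 2 digits → 58° and 11.637′; 58 + 11.637/60 = 58.1939500
  N → positive
  λ: degrees = first 3 digits = 169, minutes = 59.07849; 169 + 59.07849/60 = 169.9846415
  W → negative
Point 4:
  Lat: degrees = first 2 digits = 87, minutes = 29.88584; 87 + 29.88584/60 = 87.4980973
  hemisphere S, so the sign is −
  λ: split at 3 digits → 030° and 43.428′; 30 + 43.428/60 = 30.7238000
  E → positive
Point 5:
  φ: degrees = first 2 digits = 62, minutes = 39.759; 62 + 39.759/60 = 62.6626500
  S ⇒ negate
  Longitude: split at 3 digits → 004° and 51.43668′; 4 + 51.43668/60 = 4.8572780
  E ⇒ keep positive

1. -9.159488, -178.894585
2. -86.469218, -31.662617
3. 58.193950, -169.984642
4. -87.498097, 30.723800
5. -62.662650, 4.857278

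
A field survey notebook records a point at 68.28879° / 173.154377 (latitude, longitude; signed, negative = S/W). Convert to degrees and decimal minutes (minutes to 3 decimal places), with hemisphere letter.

Lat: minutes = (68.288790 − 68) × 60 = 17.32740
λ: fractional part 0.154377 → 9.26262 minutes

68° 17.327′ N, 173° 9.263′ E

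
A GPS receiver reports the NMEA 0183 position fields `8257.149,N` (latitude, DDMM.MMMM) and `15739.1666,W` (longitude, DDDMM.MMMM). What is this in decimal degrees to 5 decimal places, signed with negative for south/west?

φ: split at 2 digits → 82° and 57.149′; 82 + 57.149/60 = 82.952483
N ⇒ keep positive
Lon: degrees = first 3 digits = 157, minutes = 39.1666; 157 + 39.1666/60 = 157.652777
W ⇒ negate

82.95248, -157.65278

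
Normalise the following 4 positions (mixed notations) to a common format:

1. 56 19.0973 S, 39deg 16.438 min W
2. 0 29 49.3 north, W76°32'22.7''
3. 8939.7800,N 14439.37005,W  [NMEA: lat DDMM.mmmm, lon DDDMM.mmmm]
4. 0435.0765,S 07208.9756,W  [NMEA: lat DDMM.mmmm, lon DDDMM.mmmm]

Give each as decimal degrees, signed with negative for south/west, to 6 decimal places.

1. -56.318288, -39.273967
2. 0.497028, -76.539639
3. 89.663000, -144.656168
4. -4.584608, -72.149593

Point 1:
  Lat: 56 + 19.0973/60 = 56.3182883
  hemisphere S, so the sign is −
  λ: 39 + 16.438/60 = 39.2739667
  hemisphere W, so the sign is −
Point 2:
  φ: 0 + 29/60 + 49.3/3600 = 0.4970278
  N → positive
  Longitude: 76° + 32/60 + 22.7/3600 = 76 + 0.533333 + 0.006306 = 76.5396389
  W → negative
Point 3:
  φ: degrees = first 2 digits = 89, minutes = 39.78; 89 + 39.78/60 = 89.6630000
  N → positive
  Longitude: degrees = first 3 digits = 144, minutes = 39.37005; 144 + 39.37005/60 = 144.6561675
  W → negative
Point 4:
  Latitude: split at 2 digits → 04° and 35.0765′; 4 + 35.0765/60 = 4.5846083
  S ⇒ negate
  Lon: degrees = first 3 digits = 72, minutes = 8.9756; 72 + 8.9756/60 = 72.1495933
  hemisphere W, so the sign is −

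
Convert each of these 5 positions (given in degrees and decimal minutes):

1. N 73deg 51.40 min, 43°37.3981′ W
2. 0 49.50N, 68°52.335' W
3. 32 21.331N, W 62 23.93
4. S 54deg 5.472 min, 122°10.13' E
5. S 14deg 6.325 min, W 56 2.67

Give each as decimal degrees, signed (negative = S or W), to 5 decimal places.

1. 73.85667, -43.62330
2. 0.82500, -68.87225
3. 32.35552, -62.39883
4. -54.09120, 122.16883
5. -14.10542, -56.04450

Point 1:
  Latitude: 51.4′ = 0.856667°; total 73.856667
  N ⇒ keep positive
  Lon: 37.3981′ = 0.623302°; total 43.623302
  hemisphere W, so the sign is −
Point 2:
  φ: 49.5′ = 0.825000°; total 0.825000
  N ⇒ keep positive
  Lon: 68 + 52.335/60 = 68.872250
  W ⇒ negate
Point 3:
  Latitude: 21.331′ = 0.355517°; total 32.355517
  N ⇒ keep positive
  Lon: 23.93′ = 0.398833°; total 62.398833
  W ⇒ negate
Point 4:
  Lat: 54 + 5.472/60 = 54.091200
  S → negative
  Lon: 10.13′ = 0.168833°; total 122.168833
  E → positive
Point 5:
  Lat: 6.325′ = 0.105417°; total 14.105417
  S ⇒ negate
  Longitude: 2.67′ = 0.044500°; total 56.044500
  W → negative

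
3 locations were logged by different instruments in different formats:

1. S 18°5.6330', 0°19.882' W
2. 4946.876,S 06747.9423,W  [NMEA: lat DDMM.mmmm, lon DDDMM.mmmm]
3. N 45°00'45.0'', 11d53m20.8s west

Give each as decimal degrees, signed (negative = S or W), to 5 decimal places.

Point 1:
  Lat: 5.633′ = 0.093883°; total 18.093883
  S → negative
  Lon: 0 + 19.882/60 = 0.331367
  W → negative
Point 2:
  Latitude: split at 2 digits → 49° and 46.876′; 49 + 46.876/60 = 49.781267
  S → negative
  Lon: degrees = first 3 digits = 67, minutes = 47.9423; 67 + 47.9423/60 = 67.799038
  W ⇒ negate
Point 3:
  Latitude: 45 + 0/60 + 45/3600 = 45.012500
  N ⇒ keep positive
  λ: 53′ + 20.8″ = 53.34667′; 11 + 53.34667/60 = 11.889111
  hemisphere W, so the sign is −

1. -18.09388, -0.33137
2. -49.78127, -67.79904
3. 45.01250, -11.88911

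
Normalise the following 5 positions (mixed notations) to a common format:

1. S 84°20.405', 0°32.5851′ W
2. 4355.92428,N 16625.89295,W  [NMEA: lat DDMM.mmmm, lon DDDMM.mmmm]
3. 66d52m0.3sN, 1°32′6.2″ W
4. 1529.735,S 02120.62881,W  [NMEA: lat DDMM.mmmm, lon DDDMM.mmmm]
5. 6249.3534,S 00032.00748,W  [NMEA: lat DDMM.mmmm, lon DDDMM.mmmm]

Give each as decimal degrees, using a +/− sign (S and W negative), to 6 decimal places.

Point 1:
  Latitude: 20.405′ = 0.340083°; total 84.3400833
  S ⇒ negate
  Longitude: 32.5851′ = 0.543085°; total 0.5430850
  W ⇒ negate
Point 2:
  Latitude: split at 2 digits → 43° and 55.92428′; 43 + 55.92428/60 = 43.9320713
  N → positive
  Lon: degrees = first 3 digits = 166, minutes = 25.89295; 166 + 25.89295/60 = 166.4315492
  W ⇒ negate
Point 3:
  Latitude: 66 + 52/60 + 0.3/3600 = 66.8667500
  N → positive
  λ: 1 + 32/60 + 6.2/3600 = 1.5350556
  W ⇒ negate
Point 4:
  Lat: degrees = first 2 digits = 15, minutes = 29.735; 15 + 29.735/60 = 15.4955833
  hemisphere S, so the sign is −
  Lon: degrees = first 3 digits = 21, minutes = 20.62881; 21 + 20.62881/60 = 21.3438135
  hemisphere W, so the sign is −
Point 5:
  Lat: split at 2 digits → 62° and 49.3534′; 62 + 49.3534/60 = 62.8225567
  hemisphere S, so the sign is −
  Lon: degrees = first 3 digits = 0, minutes = 32.00748; 0 + 32.00748/60 = 0.5334580
  W → negative

1. -84.340083, -0.543085
2. 43.932071, -166.431549
3. 66.866750, -1.535056
4. -15.495583, -21.343814
5. -62.822557, -0.533458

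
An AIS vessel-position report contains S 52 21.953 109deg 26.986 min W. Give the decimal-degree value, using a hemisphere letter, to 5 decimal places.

52.36588° S, 109.44977° W

φ: 52 + 21.953/60 = 52.365883
Longitude: 26.986′ = 0.449767°; total 109.449767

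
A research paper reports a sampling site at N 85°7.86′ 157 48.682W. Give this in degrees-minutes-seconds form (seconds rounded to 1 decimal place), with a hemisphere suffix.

Lat: fractional minutes 0.86000 × 60 = 51.600″
λ: fractional minutes 0.68200 × 60 = 40.920″

85°07′51.6″ N, 157°48′40.9″ W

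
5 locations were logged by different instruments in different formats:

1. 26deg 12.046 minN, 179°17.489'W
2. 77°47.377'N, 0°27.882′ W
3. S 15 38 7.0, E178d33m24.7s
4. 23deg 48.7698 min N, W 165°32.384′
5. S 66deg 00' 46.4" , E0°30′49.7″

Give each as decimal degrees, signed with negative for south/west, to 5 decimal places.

1. 26.20077, -179.29148
2. 77.78962, -0.46470
3. -15.63528, 178.55686
4. 23.81283, -165.53973
5. -66.01289, 0.51381

Point 1:
  φ: 26 + 12.046/60 = 26.200767
  N → positive
  Longitude: 179 + 17.489/60 = 179.291483
  W ⇒ negate
Point 2:
  Lat: 47.377′ = 0.789617°; total 77.789617
  N ⇒ keep positive
  λ: 0 + 27.882/60 = 0.464700
  hemisphere W, so the sign is −
Point 3:
  Lat: 38′ + 7″ = 38.11667′; 15 + 38.11667/60 = 15.635278
  S ⇒ negate
  λ: 178° + 33/60 + 24.7/3600 = 178 + 0.550000 + 0.006861 = 178.556861
  E → positive
Point 4:
  Lat: 23 + 48.7698/60 = 23.812830
  N ⇒ keep positive
  Longitude: 32.384′ = 0.539733°; total 165.539733
  W → negative
Point 5:
  Latitude: 0′ + 46.4″ = 0.77333′; 66 + 0.77333/60 = 66.012889
  S ⇒ negate
  λ: 0 + 30/60 + 49.7/3600 = 0.513806
  E ⇒ keep positive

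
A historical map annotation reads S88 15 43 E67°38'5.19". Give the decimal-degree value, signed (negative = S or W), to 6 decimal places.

-88.261944, 67.634775

Latitude: 88 + 15/60 + 43/3600 = 88.2619444
hemisphere S, so the sign is −
Longitude: 67 + 38/60 + 5.19/3600 = 67.6347750
E ⇒ keep positive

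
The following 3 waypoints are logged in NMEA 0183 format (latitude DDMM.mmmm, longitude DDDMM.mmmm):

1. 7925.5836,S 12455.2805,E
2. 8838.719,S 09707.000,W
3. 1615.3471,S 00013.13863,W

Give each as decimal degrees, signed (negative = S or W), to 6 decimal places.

1. -79.426393, 124.921342
2. -88.645317, -97.116667
3. -16.255785, -0.218977

Point 1:
  Latitude: degrees = first 2 digits = 79, minutes = 25.5836; 79 + 25.5836/60 = 79.4263933
  hemisphere S, so the sign is −
  Longitude: degrees = first 3 digits = 124, minutes = 55.2805; 124 + 55.2805/60 = 124.9213417
  E → positive
Point 2:
  φ: degrees = first 2 digits = 88, minutes = 38.719; 88 + 38.719/60 = 88.6453167
  hemisphere S, so the sign is −
  λ: split at 3 digits → 097° and 7′; 97 + 7/60 = 97.1166667
  W → negative
Point 3:
  φ: degrees = first 2 digits = 16, minutes = 15.3471; 16 + 15.3471/60 = 16.2557850
  S → negative
  λ: degrees = first 3 digits = 0, minutes = 13.13863; 0 + 13.13863/60 = 0.2189772
  W ⇒ negate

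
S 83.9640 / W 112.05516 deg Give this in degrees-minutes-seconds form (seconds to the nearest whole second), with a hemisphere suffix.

83°57′50″ S, 112°03′19″ W

Lat: 0.964000° → 57.84000′; 0.84000 × 60 = 50.40″
Longitude: whole degrees 112; 3.30960′ → 3′ and 18.58″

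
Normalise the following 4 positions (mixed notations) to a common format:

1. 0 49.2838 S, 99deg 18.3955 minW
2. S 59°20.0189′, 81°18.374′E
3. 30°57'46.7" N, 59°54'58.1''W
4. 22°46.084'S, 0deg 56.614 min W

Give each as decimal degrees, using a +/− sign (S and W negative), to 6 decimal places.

1. -0.821397, -99.306592
2. -59.333648, 81.306233
3. 30.962972, -59.916139
4. -22.768067, -0.943567

Point 1:
  Latitude: 0 + 49.2838/60 = 0.8213967
  S ⇒ negate
  Lon: 18.3955′ = 0.306592°; total 99.3065917
  W ⇒ negate
Point 2:
  φ: 59 + 20.0189/60 = 59.3336483
  S → negative
  λ: 81 + 18.374/60 = 81.3062333
  E → positive
Point 3:
  Latitude: 30° + 57/60 + 46.7/3600 = 30 + 0.950000 + 0.012972 = 30.9629722
  N → positive
  Longitude: 59° + 54/60 + 58.1/3600 = 59 + 0.900000 + 0.016139 = 59.9161389
  W ⇒ negate
Point 4:
  φ: 22 + 46.084/60 = 22.7680667
  hemisphere S, so the sign is −
  Longitude: 0 + 56.614/60 = 0.9435667
  W ⇒ negate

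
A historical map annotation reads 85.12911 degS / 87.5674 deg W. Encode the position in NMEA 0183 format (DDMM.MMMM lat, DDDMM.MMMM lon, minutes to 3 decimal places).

8507.747,S / 08734.044,W

Lat: fractional part 0.129110 → 7.74660 minutes
Longitude: minutes = (87.567400 − 87) × 60 = 34.04400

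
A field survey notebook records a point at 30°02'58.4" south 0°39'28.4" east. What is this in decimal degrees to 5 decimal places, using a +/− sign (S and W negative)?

φ: 30° + 2/60 + 58.4/3600 = 30 + 0.033333 + 0.016222 = 30.049556
S ⇒ negate
Longitude: 0° + 39/60 + 28.4/3600 = 0 + 0.650000 + 0.007889 = 0.657889
E ⇒ keep positive

-30.04956, 0.65789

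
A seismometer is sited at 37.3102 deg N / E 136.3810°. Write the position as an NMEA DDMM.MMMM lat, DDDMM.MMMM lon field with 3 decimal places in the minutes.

3718.612,N / 13622.860,E

φ: minutes = (37.310200 − 37) × 60 = 18.61200
Lon: 136° + 0.381000 × 60 = 136° 22.86000′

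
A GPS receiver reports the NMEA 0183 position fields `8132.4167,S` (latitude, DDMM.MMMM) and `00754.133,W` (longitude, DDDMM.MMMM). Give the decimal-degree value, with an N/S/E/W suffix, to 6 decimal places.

81.540278° S, 7.902217° W

φ: degrees = first 2 digits = 81, minutes = 32.4167; 81 + 32.4167/60 = 81.5402783
Lon: degrees = first 3 digits = 7, minutes = 54.133; 7 + 54.133/60 = 7.9022167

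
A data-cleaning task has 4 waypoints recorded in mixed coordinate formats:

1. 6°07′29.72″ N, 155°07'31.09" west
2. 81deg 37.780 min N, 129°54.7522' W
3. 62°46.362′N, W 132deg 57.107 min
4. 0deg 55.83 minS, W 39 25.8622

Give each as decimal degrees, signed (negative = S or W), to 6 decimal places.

Point 1:
  φ: 6° + 7/60 + 29.72/3600 = 6 + 0.116667 + 0.008256 = 6.1249222
  N → positive
  λ: 7′ + 31.09″ = 7.51817′; 155 + 7.51817/60 = 155.1253028
  hemisphere W, so the sign is −
Point 2:
  Latitude: 81 + 37.78/60 = 81.6296667
  N ⇒ keep positive
  λ: 129 + 54.7522/60 = 129.9125367
  W → negative
Point 3:
  Lat: 62 + 46.362/60 = 62.7727000
  N → positive
  Longitude: 57.107′ = 0.951783°; total 132.9517833
  W ⇒ negate
Point 4:
  φ: 55.83′ = 0.930500°; total 0.9305000
  S → negative
  Longitude: 25.8622′ = 0.431037°; total 39.4310367
  W ⇒ negate

1. 6.124922, -155.125303
2. 81.629667, -129.912537
3. 62.772700, -132.951783
4. -0.930500, -39.431037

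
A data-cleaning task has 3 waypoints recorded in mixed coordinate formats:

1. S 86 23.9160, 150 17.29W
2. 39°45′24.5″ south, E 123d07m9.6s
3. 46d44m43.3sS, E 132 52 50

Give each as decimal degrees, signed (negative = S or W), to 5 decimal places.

1. -86.39860, -150.28817
2. -39.75681, 123.11933
3. -46.74536, 132.88056

Point 1:
  Lat: 23.916′ = 0.398600°; total 86.398600
  S → negative
  λ: 150 + 17.29/60 = 150.288167
  W ⇒ negate
Point 2:
  Lat: 39 + 45/60 + 24.5/3600 = 39.756806
  S → negative
  Lon: 7′ + 9.6″ = 7.16000′; 123 + 7.16000/60 = 123.119333
  E → positive
Point 3:
  φ: 46° + 44/60 + 43.3/3600 = 46 + 0.733333 + 0.012028 = 46.745361
  S → negative
  Longitude: 132 + 52/60 + 50/3600 = 132.880556
  E ⇒ keep positive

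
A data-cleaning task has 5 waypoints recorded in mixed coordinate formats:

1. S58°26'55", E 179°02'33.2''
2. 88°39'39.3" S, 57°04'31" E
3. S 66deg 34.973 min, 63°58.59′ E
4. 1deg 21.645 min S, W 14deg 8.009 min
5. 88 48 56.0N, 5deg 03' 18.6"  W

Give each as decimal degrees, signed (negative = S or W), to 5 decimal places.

Point 1:
  Latitude: 58 + 26/60 + 55/3600 = 58.448611
  hemisphere S, so the sign is −
  Lon: 179° + 2/60 + 33.2/3600 = 179 + 0.033333 + 0.009222 = 179.042556
  E → positive
Point 2:
  Latitude: 88° + 39/60 + 39.3/3600 = 88 + 0.650000 + 0.010917 = 88.660917
  S → negative
  Lon: 57° + 4/60 + 31/3600 = 57 + 0.066667 + 0.008611 = 57.075278
  E → positive
Point 3:
  Lat: 66 + 34.973/60 = 66.582883
  hemisphere S, so the sign is −
  λ: 63 + 58.59/60 = 63.976500
  E ⇒ keep positive
Point 4:
  φ: 21.645′ = 0.360750°; total 1.360750
  hemisphere S, so the sign is −
  Lon: 14 + 8.009/60 = 14.133483
  W ⇒ negate
Point 5:
  Latitude: 88° + 48/60 + 56/3600 = 88 + 0.800000 + 0.015556 = 88.815556
  N ⇒ keep positive
  λ: 5° + 3/60 + 18.6/3600 = 5 + 0.050000 + 0.005167 = 5.055167
  W → negative

1. -58.44861, 179.04256
2. -88.66092, 57.07528
3. -66.58288, 63.97650
4. -1.36075, -14.13348
5. 88.81556, -5.05517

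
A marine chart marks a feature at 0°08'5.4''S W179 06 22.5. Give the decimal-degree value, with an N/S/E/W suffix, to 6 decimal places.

0.134833° S, 179.106250° W

Latitude: 0 + 8/60 + 5.4/3600 = 0.1348333
λ: 6′ + 22.5″ = 6.37500′; 179 + 6.37500/60 = 179.1062500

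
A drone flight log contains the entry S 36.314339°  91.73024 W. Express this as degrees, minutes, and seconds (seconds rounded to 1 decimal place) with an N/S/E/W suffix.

36°18′51.6″ S, 91°43′48.9″ W

φ: 0.314339 × 60 = 18.86034′ → 18′, remainder × 60 = 51.620″
λ: 0.730240 × 60 = 43.81440′ → 43′, remainder × 60 = 48.864″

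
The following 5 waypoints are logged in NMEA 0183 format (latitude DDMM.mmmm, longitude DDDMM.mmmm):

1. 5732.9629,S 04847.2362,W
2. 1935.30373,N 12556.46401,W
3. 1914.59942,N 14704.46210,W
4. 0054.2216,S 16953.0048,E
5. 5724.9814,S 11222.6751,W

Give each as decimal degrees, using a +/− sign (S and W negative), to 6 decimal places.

1. -57.549382, -48.787270
2. 19.588396, -125.941067
3. 19.243324, -147.074368
4. -0.903693, 169.883413
5. -57.416357, -112.377918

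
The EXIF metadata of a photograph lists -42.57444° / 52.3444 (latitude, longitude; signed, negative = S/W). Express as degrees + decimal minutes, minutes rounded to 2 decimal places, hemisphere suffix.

42° 34.47′ S, 52° 20.66′ E

Latitude is negative → S; |value| = 42.574440
Latitude: minutes = (42.574440 − 42) × 60 = 34.4664
Lon: minutes = (52.344400 − 52) × 60 = 20.6640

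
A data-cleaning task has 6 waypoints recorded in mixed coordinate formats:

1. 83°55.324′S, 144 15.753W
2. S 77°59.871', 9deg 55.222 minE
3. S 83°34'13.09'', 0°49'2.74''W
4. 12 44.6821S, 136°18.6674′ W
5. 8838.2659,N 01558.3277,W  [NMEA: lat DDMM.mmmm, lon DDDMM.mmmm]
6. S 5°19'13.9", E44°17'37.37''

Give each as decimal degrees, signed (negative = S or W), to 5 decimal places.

1. -83.92207, -144.26255
2. -77.99785, 9.92037
3. -83.57030, -0.81743
4. -12.74470, -136.31112
5. 88.63777, -15.97213
6. -5.32053, 44.29371

Point 1:
  φ: 83 + 55.324/60 = 83.922067
  S ⇒ negate
  Lon: 15.753′ = 0.262550°; total 144.262550
  hemisphere W, so the sign is −
Point 2:
  Latitude: 77 + 59.871/60 = 77.997850
  S → negative
  Lon: 9 + 55.222/60 = 9.920367
  E ⇒ keep positive
Point 3:
  φ: 83° + 34/60 + 13.09/3600 = 83 + 0.566667 + 0.003636 = 83.570303
  S → negative
  Lon: 0° + 49/60 + 2.74/3600 = 0 + 0.816667 + 0.000761 = 0.817428
  W → negative
Point 4:
  φ: 12 + 44.6821/60 = 12.744702
  S → negative
  Lon: 18.6674′ = 0.311123°; total 136.311123
  W → negative
Point 5:
  φ: split at 2 digits → 88° and 38.2659′; 88 + 38.2659/60 = 88.637765
  N ⇒ keep positive
  Longitude: split at 3 digits → 015° and 58.3277′; 15 + 58.3277/60 = 15.972128
  W ⇒ negate
Point 6:
  Lat: 5° + 19/60 + 13.9/3600 = 5 + 0.316667 + 0.003861 = 5.320528
  S → negative
  λ: 17′ + 37.37″ = 17.62283′; 44 + 17.62283/60 = 44.293714
  E → positive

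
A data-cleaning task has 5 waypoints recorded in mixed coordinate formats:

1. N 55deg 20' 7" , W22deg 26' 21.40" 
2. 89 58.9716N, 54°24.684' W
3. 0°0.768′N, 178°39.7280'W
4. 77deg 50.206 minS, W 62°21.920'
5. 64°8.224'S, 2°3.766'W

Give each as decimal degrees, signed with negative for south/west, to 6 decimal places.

1. 55.335278, -22.439278
2. 89.982860, -54.411400
3. 0.012800, -178.662133
4. -77.836767, -62.365333
5. -64.137067, -2.062767

Point 1:
  φ: 55° + 20/60 + 7/3600 = 55 + 0.333333 + 0.001944 = 55.3352778
  N ⇒ keep positive
  Lon: 22° + 26/60 + 21.4/3600 = 22 + 0.433333 + 0.005944 = 22.4392778
  hemisphere W, so the sign is −
Point 2:
  φ: 89 + 58.9716/60 = 89.9828600
  N ⇒ keep positive
  Longitude: 24.684′ = 0.411400°; total 54.4114000
  W → negative
Point 3:
  Lat: 0.768′ = 0.012800°; total 0.0128000
  N → positive
  Lon: 39.728′ = 0.662133°; total 178.6621333
  W ⇒ negate
Point 4:
  Lat: 77 + 50.206/60 = 77.8367667
  hemisphere S, so the sign is −
  Lon: 21.92′ = 0.365333°; total 62.3653333
  W → negative
Point 5:
  Lat: 64 + 8.224/60 = 64.1370667
  S ⇒ negate
  Lon: 2 + 3.766/60 = 2.0627667
  W ⇒ negate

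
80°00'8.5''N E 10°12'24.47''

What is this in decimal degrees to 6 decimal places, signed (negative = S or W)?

80.002361, 10.206797

Lat: 80 + 0/60 + 8.5/3600 = 80.0023611
N → positive
Longitude: 10 + 12/60 + 24.47/3600 = 10.2067972
E ⇒ keep positive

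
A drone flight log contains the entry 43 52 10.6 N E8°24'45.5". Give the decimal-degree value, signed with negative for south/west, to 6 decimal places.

43.869611, 8.412639

Lat: 52′ + 10.6″ = 52.17667′; 43 + 52.17667/60 = 43.8696111
N → positive
Lon: 8° + 24/60 + 45.5/3600 = 8 + 0.400000 + 0.012639 = 8.4126389
E → positive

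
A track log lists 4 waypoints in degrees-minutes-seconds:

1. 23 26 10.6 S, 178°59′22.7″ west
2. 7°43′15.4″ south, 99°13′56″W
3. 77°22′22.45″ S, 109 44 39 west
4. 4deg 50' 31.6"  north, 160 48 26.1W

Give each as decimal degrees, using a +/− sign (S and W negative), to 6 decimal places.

Point 1:
  Lat: 26′ + 10.6″ = 26.17667′; 23 + 26.17667/60 = 23.4362778
  S → negative
  λ: 178° + 59/60 + 22.7/3600 = 178 + 0.983333 + 0.006306 = 178.9896389
  hemisphere W, so the sign is −
Point 2:
  Latitude: 7 + 43/60 + 15.4/3600 = 7.7209444
  S → negative
  Lon: 13′ + 56″ = 13.93333′; 99 + 13.93333/60 = 99.2322222
  hemisphere W, so the sign is −
Point 3:
  Lat: 22′ + 22.45″ = 22.37417′; 77 + 22.37417/60 = 77.3729028
  hemisphere S, so the sign is −
  Longitude: 44′ + 39″ = 44.65000′; 109 + 44.65000/60 = 109.7441667
  W → negative
Point 4:
  Lat: 4 + 50/60 + 31.6/3600 = 4.8421111
  N ⇒ keep positive
  λ: 160° + 48/60 + 26.1/3600 = 160 + 0.800000 + 0.007250 = 160.8072500
  W ⇒ negate

1. -23.436278, -178.989639
2. -7.720944, -99.232222
3. -77.372903, -109.744167
4. 4.842111, -160.807250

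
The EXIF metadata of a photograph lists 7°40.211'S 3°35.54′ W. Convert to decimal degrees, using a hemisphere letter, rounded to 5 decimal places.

7.67018° S, 3.59233° W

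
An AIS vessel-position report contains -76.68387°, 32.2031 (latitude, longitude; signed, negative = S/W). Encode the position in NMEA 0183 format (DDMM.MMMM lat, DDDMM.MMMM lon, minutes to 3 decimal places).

7641.032,S / 03212.186,E

Latitude is negative → S; |value| = 76.683870
φ: fractional part 0.683870 → 41.03220 minutes
λ: 32° + 0.203100 × 60 = 32° 12.18600′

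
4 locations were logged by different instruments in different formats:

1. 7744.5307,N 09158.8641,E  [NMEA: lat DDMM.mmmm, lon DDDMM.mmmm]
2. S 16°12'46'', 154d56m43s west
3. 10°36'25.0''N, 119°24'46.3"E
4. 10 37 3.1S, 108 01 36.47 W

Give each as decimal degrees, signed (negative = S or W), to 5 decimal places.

1. 77.74218, 91.98107
2. -16.21278, -154.94528
3. 10.60694, 119.41286
4. -10.61753, -108.02680

Point 1:
  Lat: split at 2 digits → 77° and 44.5307′; 77 + 44.5307/60 = 77.742178
  N ⇒ keep positive
  Lon: degrees = first 3 digits = 91, minutes = 58.8641; 91 + 58.8641/60 = 91.981068
  E → positive
Point 2:
  Lat: 16 + 12/60 + 46/3600 = 16.212778
  hemisphere S, so the sign is −
  Longitude: 154° + 56/60 + 43/3600 = 154 + 0.933333 + 0.011944 = 154.945278
  W → negative
Point 3:
  φ: 36′ + 25″ = 36.41667′; 10 + 36.41667/60 = 10.606944
  N ⇒ keep positive
  λ: 24′ + 46.3″ = 24.77167′; 119 + 24.77167/60 = 119.412861
  E → positive
Point 4:
  φ: 37′ + 3.1″ = 37.05167′; 10 + 37.05167/60 = 10.617528
  S → negative
  Longitude: 108 + 1/60 + 36.47/3600 = 108.026797
  W → negative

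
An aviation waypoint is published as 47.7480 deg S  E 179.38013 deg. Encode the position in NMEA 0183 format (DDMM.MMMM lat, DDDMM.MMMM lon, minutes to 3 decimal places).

4744.880,S / 17922.808,E

Latitude: 47° + 0.748000 × 60 = 47° 44.88000′
Lon: minutes = (179.380130 − 179) × 60 = 22.80780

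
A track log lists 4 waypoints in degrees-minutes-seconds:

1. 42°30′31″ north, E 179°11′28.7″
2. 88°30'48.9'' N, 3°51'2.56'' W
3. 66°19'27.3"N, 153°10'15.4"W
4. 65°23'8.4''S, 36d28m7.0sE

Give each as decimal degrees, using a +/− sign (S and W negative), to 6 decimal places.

Point 1:
  Lat: 42 + 30/60 + 31/3600 = 42.5086111
  N → positive
  Lon: 179 + 11/60 + 28.7/3600 = 179.1913056
  E ⇒ keep positive
Point 2:
  Lat: 88 + 30/60 + 48.9/3600 = 88.5135833
  N → positive
  Longitude: 3° + 51/60 + 2.56/3600 = 3 + 0.850000 + 0.000711 = 3.8507111
  W ⇒ negate
Point 3:
  φ: 66° + 19/60 + 27.3/3600 = 66 + 0.316667 + 0.007583 = 66.3242500
  N ⇒ keep positive
  λ: 10′ + 15.4″ = 10.25667′; 153 + 10.25667/60 = 153.1709444
  W → negative
Point 4:
  φ: 65° + 23/60 + 8.4/3600 = 65 + 0.383333 + 0.002333 = 65.3856667
  hemisphere S, so the sign is −
  λ: 28′ + 7″ = 28.11667′; 36 + 28.11667/60 = 36.4686111
  E ⇒ keep positive

1. 42.508611, 179.191306
2. 88.513583, -3.850711
3. 66.324250, -153.170944
4. -65.385667, 36.468611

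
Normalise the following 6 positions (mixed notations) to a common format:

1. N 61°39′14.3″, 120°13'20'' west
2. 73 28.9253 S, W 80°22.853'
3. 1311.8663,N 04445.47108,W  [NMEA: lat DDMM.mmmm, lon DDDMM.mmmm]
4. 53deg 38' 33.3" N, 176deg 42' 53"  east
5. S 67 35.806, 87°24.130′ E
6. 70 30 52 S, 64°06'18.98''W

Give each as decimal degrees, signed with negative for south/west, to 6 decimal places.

Point 1:
  Lat: 39′ + 14.3″ = 39.23833′; 61 + 39.23833/60 = 61.6539722
  N → positive
  λ: 13′ + 20″ = 13.33333′; 120 + 13.33333/60 = 120.2222222
  W ⇒ negate
Point 2:
  Lat: 73 + 28.9253/60 = 73.4820883
  S ⇒ negate
  λ: 80 + 22.853/60 = 80.3808833
  W ⇒ negate
Point 3:
  Lat: split at 2 digits → 13° and 11.8663′; 13 + 11.8663/60 = 13.1977717
  N → positive
  Lon: degrees = first 3 digits = 44, minutes = 45.47108; 44 + 45.47108/60 = 44.7578513
  W → negative
Point 4:
  Lat: 53° + 38/60 + 33.3/3600 = 53 + 0.633333 + 0.009250 = 53.6425833
  N ⇒ keep positive
  Lon: 176 + 42/60 + 53/3600 = 176.7147222
  E → positive
Point 5:
  Latitude: 67 + 35.806/60 = 67.5967667
  hemisphere S, so the sign is −
  λ: 24.13′ = 0.402167°; total 87.4021667
  E → positive
Point 6:
  Latitude: 70 + 30/60 + 52/3600 = 70.5144444
  S → negative
  Lon: 64° + 6/60 + 18.98/3600 = 64 + 0.100000 + 0.005272 = 64.1052722
  hemisphere W, so the sign is −

1. 61.653972, -120.222222
2. -73.482088, -80.380883
3. 13.197772, -44.757851
4. 53.642583, 176.714722
5. -67.596767, 87.402167
6. -70.514444, -64.105272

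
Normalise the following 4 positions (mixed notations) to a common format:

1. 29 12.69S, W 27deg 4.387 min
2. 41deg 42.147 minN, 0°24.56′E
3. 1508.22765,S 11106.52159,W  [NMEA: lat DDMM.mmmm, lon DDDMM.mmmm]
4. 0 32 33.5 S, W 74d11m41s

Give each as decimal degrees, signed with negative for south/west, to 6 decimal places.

Point 1:
  φ: 12.69′ = 0.211500°; total 29.2115000
  S ⇒ negate
  Longitude: 27 + 4.387/60 = 27.0731167
  W → negative
Point 2:
  Lat: 41 + 42.147/60 = 41.7024500
  N ⇒ keep positive
  λ: 24.56′ = 0.409333°; total 0.4093333
  E → positive
Point 3:
  Lat: degrees = first 2 digits = 15, minutes = 8.22765; 15 + 8.22765/60 = 15.1371275
  hemisphere S, so the sign is −
  Longitude: split at 3 digits → 111° and 6.52159′; 111 + 6.52159/60 = 111.1086932
  hemisphere W, so the sign is −
Point 4:
  Lat: 0 + 32/60 + 33.5/3600 = 0.5426389
  hemisphere S, so the sign is −
  Longitude: 11′ + 41″ = 11.68333′; 74 + 11.68333/60 = 74.1947222
  W ⇒ negate

1. -29.211500, -27.073117
2. 41.702450, 0.409333
3. -15.137128, -111.108693
4. -0.542639, -74.194722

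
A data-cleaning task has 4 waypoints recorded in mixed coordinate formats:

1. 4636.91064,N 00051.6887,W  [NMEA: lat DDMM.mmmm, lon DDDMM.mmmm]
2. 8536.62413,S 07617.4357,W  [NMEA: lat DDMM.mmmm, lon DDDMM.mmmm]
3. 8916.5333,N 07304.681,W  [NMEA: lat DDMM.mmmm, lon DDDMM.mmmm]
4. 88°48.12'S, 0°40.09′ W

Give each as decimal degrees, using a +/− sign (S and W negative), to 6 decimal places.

Point 1:
  φ: split at 2 digits → 46° and 36.91064′; 46 + 36.91064/60 = 46.6151773
  N ⇒ keep positive
  λ: degrees = first 3 digits = 0, minutes = 51.6887; 0 + 51.6887/60 = 0.8614783
  W → negative
Point 2:
  φ: split at 2 digits → 85° and 36.62413′; 85 + 36.62413/60 = 85.6104022
  S → negative
  λ: degrees = first 3 digits = 76, minutes = 17.4357; 76 + 17.4357/60 = 76.2905950
  W → negative
Point 3:
  Latitude: split at 2 digits → 89° and 16.5333′; 89 + 16.5333/60 = 89.2755550
  N ⇒ keep positive
  λ: degrees = first 3 digits = 73, minutes = 4.681; 73 + 4.681/60 = 73.0780167
  W ⇒ negate
Point 4:
  Latitude: 88 + 48.12/60 = 88.8020000
  S → negative
  Lon: 40.09′ = 0.668167°; total 0.6681667
  W → negative

1. 46.615177, -0.861478
2. -85.610402, -76.290595
3. 89.275555, -73.078017
4. -88.802000, -0.668167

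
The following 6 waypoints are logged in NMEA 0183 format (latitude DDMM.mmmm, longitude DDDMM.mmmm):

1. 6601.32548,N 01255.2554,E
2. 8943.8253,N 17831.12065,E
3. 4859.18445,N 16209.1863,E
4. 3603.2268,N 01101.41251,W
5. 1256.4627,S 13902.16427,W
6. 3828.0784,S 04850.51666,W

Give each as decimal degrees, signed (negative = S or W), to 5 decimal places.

Point 1:
  φ: degrees = first 2 digits = 66, minutes = 1.32548; 66 + 1.32548/60 = 66.022091
  N ⇒ keep positive
  Longitude: degrees = first 3 digits = 12, minutes = 55.2554; 12 + 55.2554/60 = 12.920923
  E → positive
Point 2:
  φ: degrees = first 2 digits = 89, minutes = 43.8253; 89 + 43.8253/60 = 89.730422
  N ⇒ keep positive
  λ: split at 3 digits → 178° and 31.12065′; 178 + 31.12065/60 = 178.518678
  E → positive
Point 3:
  Lat: degrees = first 2 digits = 48, minutes = 59.18445; 48 + 59.18445/60 = 48.986408
  N → positive
  Lon: split at 3 digits → 162° and 9.1863′; 162 + 9.1863/60 = 162.153105
  E ⇒ keep positive
Point 4:
  φ: degrees = first 2 digits = 36, minutes = 3.2268; 36 + 3.2268/60 = 36.053780
  N ⇒ keep positive
  λ: degrees = first 3 digits = 11, minutes = 1.41251; 11 + 1.41251/60 = 11.023542
  hemisphere W, so the sign is −
Point 5:
  φ: split at 2 digits → 12° and 56.4627′; 12 + 56.4627/60 = 12.941045
  S → negative
  Lon: degrees = first 3 digits = 139, minutes = 2.16427; 139 + 2.16427/60 = 139.036071
  hemisphere W, so the sign is −
Point 6:
  Lat: degrees = first 2 digits = 38, minutes = 28.0784; 38 + 28.0784/60 = 38.467973
  S → negative
  λ: split at 3 digits → 048° and 50.51666′; 48 + 50.51666/60 = 48.841944
  W ⇒ negate

1. 66.02209, 12.92092
2. 89.73042, 178.51868
3. 48.98641, 162.15311
4. 36.05378, -11.02354
5. -12.94105, -139.03607
6. -38.46797, -48.84194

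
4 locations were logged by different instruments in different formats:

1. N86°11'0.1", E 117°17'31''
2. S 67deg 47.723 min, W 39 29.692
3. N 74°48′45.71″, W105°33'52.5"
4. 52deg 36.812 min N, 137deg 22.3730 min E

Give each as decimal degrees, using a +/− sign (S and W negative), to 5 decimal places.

Point 1:
  Latitude: 11′ + 0.1″ = 11.00167′; 86 + 11.00167/60 = 86.183361
  N ⇒ keep positive
  λ: 117° + 17/60 + 31/3600 = 117 + 0.283333 + 0.008611 = 117.291944
  E ⇒ keep positive
Point 2:
  Lat: 67 + 47.723/60 = 67.795383
  hemisphere S, so the sign is −
  λ: 29.692′ = 0.494867°; total 39.494867
  W ⇒ negate
Point 3:
  Latitude: 48′ + 45.71″ = 48.76183′; 74 + 48.76183/60 = 74.812697
  N ⇒ keep positive
  Longitude: 105° + 33/60 + 52.5/3600 = 105 + 0.550000 + 0.014583 = 105.564583
  W → negative
Point 4:
  Latitude: 52 + 36.812/60 = 52.613533
  N → positive
  λ: 137 + 22.373/60 = 137.372883
  E → positive

1. 86.18336, 117.29194
2. -67.79538, -39.49487
3. 74.81270, -105.56458
4. 52.61353, 137.37288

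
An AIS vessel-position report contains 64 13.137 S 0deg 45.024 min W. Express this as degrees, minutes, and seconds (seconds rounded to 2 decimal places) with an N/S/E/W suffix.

64°13′8.22″ S, 0°45′1.44″ W

φ: fractional minutes 0.13700 × 60 = 8.2200″
Longitude: fractional minutes 0.02400 × 60 = 1.4400″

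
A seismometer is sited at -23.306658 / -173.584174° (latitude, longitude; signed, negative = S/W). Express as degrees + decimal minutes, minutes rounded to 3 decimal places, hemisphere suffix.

23° 18.399′ S, 173° 35.050′ W

Latitude is negative → S; |value| = 23.306658
φ: fractional part 0.306658 → 18.39948 minutes
Longitude is negative → W; |value| = 173.584174
λ: 173° + 0.584174 × 60 = 173° 35.05044′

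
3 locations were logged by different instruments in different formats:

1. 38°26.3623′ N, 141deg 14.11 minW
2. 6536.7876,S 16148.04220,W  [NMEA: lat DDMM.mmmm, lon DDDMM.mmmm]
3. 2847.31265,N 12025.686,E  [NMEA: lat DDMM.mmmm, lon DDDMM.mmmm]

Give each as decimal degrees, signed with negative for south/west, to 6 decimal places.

1. 38.439372, -141.235167
2. -65.613127, -161.800703
3. 28.788544, 120.428100

Point 1:
  Latitude: 26.3623′ = 0.439372°; total 38.4393717
  N → positive
  Lon: 14.11′ = 0.235167°; total 141.2351667
  W → negative
Point 2:
  φ: split at 2 digits → 65° and 36.7876′; 65 + 36.7876/60 = 65.6131267
  S → negative
  λ: split at 3 digits → 161° and 48.0422′; 161 + 48.0422/60 = 161.8007033
  hemisphere W, so the sign is −
Point 3:
  φ: split at 2 digits → 28° and 47.31265′; 28 + 47.31265/60 = 28.7885442
  N → positive
  Lon: split at 3 digits → 120° and 25.686′; 120 + 25.686/60 = 120.4281000
  E → positive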